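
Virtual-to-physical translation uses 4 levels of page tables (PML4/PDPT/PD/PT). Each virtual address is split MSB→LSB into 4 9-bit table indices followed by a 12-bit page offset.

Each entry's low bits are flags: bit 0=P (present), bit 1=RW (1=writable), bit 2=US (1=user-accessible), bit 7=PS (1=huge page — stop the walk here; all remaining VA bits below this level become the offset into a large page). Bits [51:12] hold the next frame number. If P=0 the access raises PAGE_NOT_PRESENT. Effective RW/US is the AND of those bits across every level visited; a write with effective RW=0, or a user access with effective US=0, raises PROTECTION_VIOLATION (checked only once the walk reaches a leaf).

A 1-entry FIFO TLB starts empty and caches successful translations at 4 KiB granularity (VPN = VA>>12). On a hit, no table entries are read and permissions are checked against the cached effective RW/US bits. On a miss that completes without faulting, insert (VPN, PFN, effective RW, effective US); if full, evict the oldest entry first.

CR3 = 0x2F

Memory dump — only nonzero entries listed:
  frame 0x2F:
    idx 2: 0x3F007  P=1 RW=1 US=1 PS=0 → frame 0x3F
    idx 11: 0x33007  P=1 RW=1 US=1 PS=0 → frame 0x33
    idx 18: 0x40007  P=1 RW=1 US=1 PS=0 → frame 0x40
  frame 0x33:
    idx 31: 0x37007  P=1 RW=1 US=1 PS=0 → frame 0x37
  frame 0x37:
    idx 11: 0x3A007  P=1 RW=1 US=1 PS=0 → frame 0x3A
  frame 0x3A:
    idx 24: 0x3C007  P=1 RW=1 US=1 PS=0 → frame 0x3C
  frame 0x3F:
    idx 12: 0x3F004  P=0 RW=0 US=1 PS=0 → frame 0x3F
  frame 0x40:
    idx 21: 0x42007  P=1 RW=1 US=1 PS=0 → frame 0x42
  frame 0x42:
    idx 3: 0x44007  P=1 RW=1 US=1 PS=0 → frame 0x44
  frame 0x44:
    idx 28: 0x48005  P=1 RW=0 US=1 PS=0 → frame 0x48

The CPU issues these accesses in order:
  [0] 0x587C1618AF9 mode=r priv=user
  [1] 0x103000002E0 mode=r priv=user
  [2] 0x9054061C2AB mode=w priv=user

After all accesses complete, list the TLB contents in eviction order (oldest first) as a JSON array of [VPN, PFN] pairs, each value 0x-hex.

Trace:
#0 VA=0x587C1618AF9 (r,user):
  L0: frame=0x2F idx=11 entry=0x33007 [P=1 RW=1 US=1 PS=0]
  L1: frame=0x33 idx=31 entry=0x37007 [P=1 RW=1 US=1 PS=0]
  L2: frame=0x37 idx=11 entry=0x3A007 [P=1 RW=1 US=1 PS=0]
  L3: frame=0x3A idx=24 entry=0x3C007 [P=1 RW=1 US=1 PS=0]
  ✓ 0x3CAF9  — 4 lookups
#1 VA=0x103000002E0 (r,user):
  L0: frame=0x2F idx=2 entry=0x3F007 [P=1 RW=1 US=1 PS=0]
  L1: frame=0x3F idx=12 entry=0x3F004 [P=0 RW=0 US=1 PS=0]
  ✗ PAGE_NOT_PRESENT  [2 reads]
#2 VA=0x9054061C2AB (w,user):
  L0: frame=0x2F idx=18 entry=0x40007 [P=1 RW=1 US=1 PS=0]
  L1: frame=0x40 idx=21 entry=0x42007 [P=1 RW=1 US=1 PS=0]
  L2: frame=0x42 idx=3 entry=0x44007 [P=1 RW=1 US=1 PS=0]
  L3: frame=0x44 idx=28 entry=0x48005 [P=1 RW=0 US=1 PS=0]
  ✗ PROTECTION_VIOLATION  [4 reads]

TLB: [["0x587C1618", "0x3C"]]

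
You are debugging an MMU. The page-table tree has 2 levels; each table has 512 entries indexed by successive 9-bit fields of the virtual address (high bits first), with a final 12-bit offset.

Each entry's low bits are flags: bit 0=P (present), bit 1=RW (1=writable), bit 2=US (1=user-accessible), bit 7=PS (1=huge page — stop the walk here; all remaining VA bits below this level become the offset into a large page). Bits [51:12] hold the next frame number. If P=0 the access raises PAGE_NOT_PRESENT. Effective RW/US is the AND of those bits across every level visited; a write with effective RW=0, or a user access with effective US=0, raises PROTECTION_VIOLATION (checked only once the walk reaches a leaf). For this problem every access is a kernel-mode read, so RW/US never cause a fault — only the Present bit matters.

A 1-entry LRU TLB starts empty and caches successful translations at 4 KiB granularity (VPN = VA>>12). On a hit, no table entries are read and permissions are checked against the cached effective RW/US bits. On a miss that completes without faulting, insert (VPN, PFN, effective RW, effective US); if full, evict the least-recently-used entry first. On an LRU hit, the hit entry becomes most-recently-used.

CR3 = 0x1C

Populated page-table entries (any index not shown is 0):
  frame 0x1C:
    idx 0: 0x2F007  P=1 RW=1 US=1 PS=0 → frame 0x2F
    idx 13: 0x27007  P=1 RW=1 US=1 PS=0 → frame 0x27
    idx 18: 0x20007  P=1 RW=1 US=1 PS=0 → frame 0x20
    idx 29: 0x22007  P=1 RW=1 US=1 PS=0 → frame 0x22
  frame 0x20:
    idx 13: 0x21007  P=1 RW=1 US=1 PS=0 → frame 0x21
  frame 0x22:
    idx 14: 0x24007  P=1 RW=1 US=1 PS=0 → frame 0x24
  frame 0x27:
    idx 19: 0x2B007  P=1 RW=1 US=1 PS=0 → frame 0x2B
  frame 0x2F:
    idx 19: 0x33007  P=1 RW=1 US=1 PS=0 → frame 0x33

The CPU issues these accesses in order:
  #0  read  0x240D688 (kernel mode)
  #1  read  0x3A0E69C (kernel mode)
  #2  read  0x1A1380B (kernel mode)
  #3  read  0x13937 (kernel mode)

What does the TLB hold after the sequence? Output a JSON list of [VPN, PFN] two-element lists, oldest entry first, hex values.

Walk each access:
#0 VA=0x240D688 (r,kernel):
  [0] read 0x1C idx=18: raw=0x20007 flags P=1 W=1 U=1 S=0
  [1] read 0x20 idx=13: raw=0x21007 flags P=1 W=1 U=1 S=0
  ⇒ phys 0x21688  [2 reads]
#1 VA=0x3A0E69C (r,kernel):
  [0] read 0x1C idx=29: raw=0x22007 flags P=1 W=1 U=1 S=0
  [1] read 0x22 idx=14: raw=0x24007 flags P=1 W=1 U=1 S=0
  ⇒ phys 0x2469C  [2 reads]
#2 VA=0x1A1380B (r,kernel):
  [0] read 0x1C idx=13: raw=0x27007 flags P=1 W=1 U=1 S=0
  [1] read 0x27 idx=19: raw=0x2B007 flags P=1 W=1 U=1 S=0
  ⇒ phys 0x2B80B  [2 reads]
#3 VA=0x13937 (r,kernel):
  [0] read 0x1C idx=0: raw=0x2F007 flags P=1 W=1 U=1 S=0
  [1] read 0x2F idx=19: raw=0x33007 flags P=1 W=1 U=1 S=0
  ⇒ phys 0x33937  [2 reads]

TLB: [["0x13", "0x33"]]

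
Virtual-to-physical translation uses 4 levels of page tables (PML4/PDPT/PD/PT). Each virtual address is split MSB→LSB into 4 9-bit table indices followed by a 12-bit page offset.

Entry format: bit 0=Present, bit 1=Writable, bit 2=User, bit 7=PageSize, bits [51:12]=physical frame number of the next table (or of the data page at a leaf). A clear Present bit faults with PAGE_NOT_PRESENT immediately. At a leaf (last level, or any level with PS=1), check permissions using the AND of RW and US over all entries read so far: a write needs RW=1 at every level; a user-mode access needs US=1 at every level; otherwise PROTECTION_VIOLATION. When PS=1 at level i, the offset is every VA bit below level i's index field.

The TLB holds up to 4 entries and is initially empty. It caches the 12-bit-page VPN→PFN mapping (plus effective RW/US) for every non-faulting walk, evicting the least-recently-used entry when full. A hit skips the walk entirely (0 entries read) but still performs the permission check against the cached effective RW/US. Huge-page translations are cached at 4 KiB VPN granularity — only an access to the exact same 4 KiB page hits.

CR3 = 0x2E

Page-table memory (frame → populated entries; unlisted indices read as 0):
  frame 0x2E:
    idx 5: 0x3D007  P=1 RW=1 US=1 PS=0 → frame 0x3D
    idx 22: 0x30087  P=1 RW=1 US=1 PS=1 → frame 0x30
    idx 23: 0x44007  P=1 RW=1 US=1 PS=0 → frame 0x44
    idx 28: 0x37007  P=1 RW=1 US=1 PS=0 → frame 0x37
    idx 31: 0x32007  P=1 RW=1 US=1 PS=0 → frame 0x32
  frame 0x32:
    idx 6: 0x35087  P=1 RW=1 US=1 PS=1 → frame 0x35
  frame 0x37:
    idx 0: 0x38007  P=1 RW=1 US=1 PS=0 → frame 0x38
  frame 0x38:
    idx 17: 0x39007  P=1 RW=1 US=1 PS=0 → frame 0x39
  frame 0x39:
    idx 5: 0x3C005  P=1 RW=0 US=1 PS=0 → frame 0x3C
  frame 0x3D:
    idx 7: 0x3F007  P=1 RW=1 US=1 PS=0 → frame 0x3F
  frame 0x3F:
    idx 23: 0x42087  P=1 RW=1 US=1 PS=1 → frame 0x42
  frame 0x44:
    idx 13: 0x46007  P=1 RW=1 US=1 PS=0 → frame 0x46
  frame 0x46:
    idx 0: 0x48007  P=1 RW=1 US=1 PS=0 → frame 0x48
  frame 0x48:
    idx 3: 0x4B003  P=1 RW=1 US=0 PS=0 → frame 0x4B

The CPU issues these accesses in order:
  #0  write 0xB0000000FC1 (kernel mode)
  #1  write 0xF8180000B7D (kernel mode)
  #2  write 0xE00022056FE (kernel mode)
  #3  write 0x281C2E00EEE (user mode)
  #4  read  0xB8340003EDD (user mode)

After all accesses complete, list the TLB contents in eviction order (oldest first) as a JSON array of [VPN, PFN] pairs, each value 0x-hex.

Per-access translation:
#0 VA=0xB0000000FC1 (w,kernel):
  [0] read 0x2E idx=22: raw=0x30087 flags P=1 W=1 U=1 S=1
  ⇒ phys 0x30FC1 (huge @L0)  [1 reads]
#1 VA=0xF8180000B7D (w,kernel):
  [0] read 0x2E idx=31: raw=0x32007 flags P=1 W=1 U=1 S=0
  [1] read 0x32 idx=6: raw=0x35087 flags P=1 W=1 U=1 S=1
  ⇒ phys 0x35B7D (huge @L1)  [2 reads]
#2 VA=0xE00022056FE (w,kernel):
  [0] read 0x2E idx=28: raw=0x37007 flags P=1 W=1 U=1 S=0
  [1] read 0x37 idx=0: raw=0x38007 flags P=1 W=1 U=1 S=0
  [2] read 0x38 idx=17: raw=0x39007 flags P=1 W=1 U=1 S=0
  [3] read 0x39 idx=5: raw=0x3C005 flags P=1 W=0 U=1 S=0
  ⇒ fault: PROTECTION_VIOLATION  — 4 lookups
#3 VA=0x281C2E00EEE (w,user):
  [0] read 0x2E idx=5: raw=0x3D007 flags P=1 W=1 U=1 S=0
  [1] read 0x3D idx=7: raw=0x3F007 flags P=1 W=1 U=1 S=0
  [2] read 0x3F idx=23: raw=0x42087 flags P=1 W=1 U=1 S=1
  ⇒ phys 0x42EEE (huge @L2)  [3 reads]
#4 VA=0xB8340003EDD (r,user):
  [0] read 0x2E idx=23: raw=0x44007 flags P=1 W=1 U=1 S=0
  [1] read 0x44 idx=13: raw=0x46007 flags P=1 W=1 U=1 S=0
  [2] read 0x46 idx=0: raw=0x48007 flags P=1 W=1 U=1 S=0
  [3] read 0x48 idx=3: raw=0x4B003 flags P=1 W=1 U=0 S=0
  ⇒ fault: PROTECTION_VIOLATION  — 4 lookups

TLB: [["0xB0000000", "0x30"], ["0xF8180000", "0x35"], ["0x281C2E00", "0x42"]]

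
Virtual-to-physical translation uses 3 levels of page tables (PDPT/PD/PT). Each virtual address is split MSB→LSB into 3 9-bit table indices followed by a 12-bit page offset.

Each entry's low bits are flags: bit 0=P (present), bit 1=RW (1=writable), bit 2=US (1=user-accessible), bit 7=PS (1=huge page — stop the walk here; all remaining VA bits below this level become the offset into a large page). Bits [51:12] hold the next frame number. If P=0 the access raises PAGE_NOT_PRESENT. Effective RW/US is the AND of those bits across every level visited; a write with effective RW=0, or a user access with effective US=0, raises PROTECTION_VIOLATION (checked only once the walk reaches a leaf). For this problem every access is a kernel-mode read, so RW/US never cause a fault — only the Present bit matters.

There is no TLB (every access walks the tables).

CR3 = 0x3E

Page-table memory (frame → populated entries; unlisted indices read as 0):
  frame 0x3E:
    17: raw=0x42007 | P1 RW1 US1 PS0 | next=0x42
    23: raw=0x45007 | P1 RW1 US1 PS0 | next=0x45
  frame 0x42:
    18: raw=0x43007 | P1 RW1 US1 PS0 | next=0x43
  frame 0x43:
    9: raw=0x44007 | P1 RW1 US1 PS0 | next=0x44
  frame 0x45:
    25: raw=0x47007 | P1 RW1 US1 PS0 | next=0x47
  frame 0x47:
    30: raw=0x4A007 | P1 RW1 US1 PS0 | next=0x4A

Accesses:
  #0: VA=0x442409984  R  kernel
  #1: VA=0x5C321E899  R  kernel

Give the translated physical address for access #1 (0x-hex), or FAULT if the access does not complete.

Walk each access:
#0 VA=0x442409984 (r,kernel):
  lvl0: tbl 0x3E, slot 17 ⇒ 0x42007 (P1/RW1/US1/PS0)
  lvl1: tbl 0x42, slot 18 ⇒ 0x43007 (P1/RW1/US1/PS0)
  lvl2: tbl 0x43, slot 9 ⇒ 0x44007 (P1/RW1/US1/PS0)
  ✓ 0x44984  — 3 lookups
#1 VA=0x5C321E899 (r,kernel):
  lvl0: tbl 0x3E, slot 23 ⇒ 0x45007 (P1/RW1/US1/PS0)
  lvl1: tbl 0x45, slot 25 ⇒ 0x47007 (P1/RW1/US1/PS0)
  lvl2: tbl 0x47, slot 30 ⇒ 0x4A007 (P1/RW1/US1/PS0)
  ✓ 0x4A899  — 3 lookups

Access #1 PA: 0x4A899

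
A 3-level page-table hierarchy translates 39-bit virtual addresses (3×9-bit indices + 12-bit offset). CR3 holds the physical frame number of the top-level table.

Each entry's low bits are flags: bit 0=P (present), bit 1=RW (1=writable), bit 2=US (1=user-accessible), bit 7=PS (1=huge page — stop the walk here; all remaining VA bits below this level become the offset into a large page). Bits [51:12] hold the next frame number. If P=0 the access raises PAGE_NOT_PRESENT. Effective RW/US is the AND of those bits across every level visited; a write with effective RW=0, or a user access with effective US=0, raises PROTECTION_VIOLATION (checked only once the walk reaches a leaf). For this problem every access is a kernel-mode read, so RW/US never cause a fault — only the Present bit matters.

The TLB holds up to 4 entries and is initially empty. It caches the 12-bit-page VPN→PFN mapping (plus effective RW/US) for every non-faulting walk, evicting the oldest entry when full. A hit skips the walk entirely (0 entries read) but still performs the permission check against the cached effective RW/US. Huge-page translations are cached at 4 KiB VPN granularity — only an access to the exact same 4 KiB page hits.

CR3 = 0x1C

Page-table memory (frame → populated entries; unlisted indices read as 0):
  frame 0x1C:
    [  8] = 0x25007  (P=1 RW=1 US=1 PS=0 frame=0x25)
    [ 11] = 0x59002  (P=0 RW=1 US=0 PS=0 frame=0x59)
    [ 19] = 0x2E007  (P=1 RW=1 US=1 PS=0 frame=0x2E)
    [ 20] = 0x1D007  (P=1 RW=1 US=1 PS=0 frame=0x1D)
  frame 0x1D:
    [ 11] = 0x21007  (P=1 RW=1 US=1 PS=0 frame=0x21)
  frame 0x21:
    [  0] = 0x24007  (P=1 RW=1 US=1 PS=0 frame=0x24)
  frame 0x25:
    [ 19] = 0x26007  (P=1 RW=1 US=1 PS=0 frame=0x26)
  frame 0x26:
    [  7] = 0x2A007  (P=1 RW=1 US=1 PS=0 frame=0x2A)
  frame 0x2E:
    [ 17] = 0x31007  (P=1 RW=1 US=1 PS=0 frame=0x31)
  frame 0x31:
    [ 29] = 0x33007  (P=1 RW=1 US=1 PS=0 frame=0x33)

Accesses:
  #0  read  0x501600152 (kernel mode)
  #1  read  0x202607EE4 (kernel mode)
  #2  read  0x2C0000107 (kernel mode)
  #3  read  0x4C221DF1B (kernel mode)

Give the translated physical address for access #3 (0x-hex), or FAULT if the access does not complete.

Walk each access:
#0 VA=0x501600152 (r,kernel):
  [0] read 0x1C idx=20: raw=0x1D007 flags P=1 W=1 U=1 S=0
  [1] read 0x1D idx=11: raw=0x21007 flags P=1 W=1 U=1 S=0
  [2] read 0x21 idx=0: raw=0x24007 flags P=1 W=1 U=1 S=0
  ⇒ phys 0x24152  [3 reads]
#1 VA=0x202607EE4 (r,kernel):
  [0] read 0x1C idx=8: raw=0x25007 flags P=1 W=1 U=1 S=0
  [1] read 0x25 idx=19: raw=0x26007 flags P=1 W=1 U=1 S=0
  [2] read 0x26 idx=7: raw=0x2A007 flags P=1 W=1 U=1 S=0
  ⇒ phys 0x2AEE4  [3 reads]
#2 VA=0x2C0000107 (r,kernel):
  [0] read 0x1C idx=11: raw=0x59002 flags P=0 W=1 U=0 S=0
  → PAGE_NOT_PRESENT  (1 entries read)
#3 VA=0x4C221DF1B (r,kernel):
  [0] read 0x1C idx=19: raw=0x2E007 flags P=1 W=1 U=1 S=0
  [1] read 0x2E idx=17: raw=0x31007 flags P=1 W=1 U=1 S=0
  [2] read 0x31 idx=29: raw=0x33007 flags P=1 W=1 U=1 S=0
  ⇒ phys 0x33F1B  [3 reads]

Access #3 PA: 0x33F1B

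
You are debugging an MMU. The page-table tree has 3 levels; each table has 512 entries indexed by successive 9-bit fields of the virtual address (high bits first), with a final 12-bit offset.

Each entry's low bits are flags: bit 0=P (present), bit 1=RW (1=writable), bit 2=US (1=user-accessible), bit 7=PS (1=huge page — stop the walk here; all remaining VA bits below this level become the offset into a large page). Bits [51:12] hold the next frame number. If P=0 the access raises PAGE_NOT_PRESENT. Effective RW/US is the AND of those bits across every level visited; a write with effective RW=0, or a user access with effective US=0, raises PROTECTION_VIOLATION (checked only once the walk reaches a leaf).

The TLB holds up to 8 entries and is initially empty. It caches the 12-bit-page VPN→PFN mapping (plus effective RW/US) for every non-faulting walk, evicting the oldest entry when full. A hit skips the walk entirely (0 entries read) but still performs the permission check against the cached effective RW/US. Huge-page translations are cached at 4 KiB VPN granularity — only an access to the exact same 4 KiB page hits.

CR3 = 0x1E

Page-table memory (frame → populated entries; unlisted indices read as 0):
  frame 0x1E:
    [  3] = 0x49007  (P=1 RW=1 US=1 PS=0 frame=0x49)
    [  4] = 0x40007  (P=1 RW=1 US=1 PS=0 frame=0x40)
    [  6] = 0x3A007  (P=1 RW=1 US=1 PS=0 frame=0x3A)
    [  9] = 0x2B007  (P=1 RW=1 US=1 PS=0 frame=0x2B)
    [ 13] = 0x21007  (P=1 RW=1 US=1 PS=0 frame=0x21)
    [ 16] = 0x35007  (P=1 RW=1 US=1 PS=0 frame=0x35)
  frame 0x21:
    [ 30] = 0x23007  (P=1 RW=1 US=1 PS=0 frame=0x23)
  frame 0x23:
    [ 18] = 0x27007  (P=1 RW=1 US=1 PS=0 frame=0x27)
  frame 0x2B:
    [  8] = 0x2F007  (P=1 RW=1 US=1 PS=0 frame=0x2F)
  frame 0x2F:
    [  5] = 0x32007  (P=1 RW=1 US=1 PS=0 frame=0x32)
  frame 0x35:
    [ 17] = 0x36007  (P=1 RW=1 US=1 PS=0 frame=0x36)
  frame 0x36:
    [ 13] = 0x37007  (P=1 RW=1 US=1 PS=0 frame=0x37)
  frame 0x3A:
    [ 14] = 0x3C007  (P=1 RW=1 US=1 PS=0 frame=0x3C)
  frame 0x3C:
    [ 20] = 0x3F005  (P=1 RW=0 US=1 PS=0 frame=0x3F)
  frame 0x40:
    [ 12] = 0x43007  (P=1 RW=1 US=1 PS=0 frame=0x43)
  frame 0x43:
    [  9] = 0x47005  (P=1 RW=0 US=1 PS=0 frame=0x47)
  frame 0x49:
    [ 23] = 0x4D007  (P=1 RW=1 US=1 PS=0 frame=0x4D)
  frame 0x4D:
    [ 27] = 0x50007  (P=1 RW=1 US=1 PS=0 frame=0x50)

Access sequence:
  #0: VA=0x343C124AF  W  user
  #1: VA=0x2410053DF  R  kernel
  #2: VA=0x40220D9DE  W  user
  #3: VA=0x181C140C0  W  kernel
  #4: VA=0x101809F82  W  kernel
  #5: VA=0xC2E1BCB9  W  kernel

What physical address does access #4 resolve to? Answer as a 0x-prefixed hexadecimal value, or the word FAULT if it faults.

Trace:
#0 VA=0x343C124AF (w,user):
  L0: frame=0x1E idx=13 entry=0x21007 [P=1 RW=1 US=1 PS=0]
  L1: frame=0x21 idx=30 entry=0x23007 [P=1 RW=1 US=1 PS=0]
  L2: frame=0x23 idx=18 entry=0x27007 [P=1 RW=1 US=1 PS=0]
  → PA=0x274AF  (3 entries read)
#1 VA=0x2410053DF (r,kernel):
  L0: frame=0x1E idx=9 entry=0x2B007 [P=1 RW=1 US=1 PS=0]
  L1: frame=0x2B idx=8 entry=0x2F007 [P=1 RW=1 US=1 PS=0]
  L2: frame=0x2F idx=5 entry=0x32007 [P=1 RW=1 US=1 PS=0]
  → PA=0x323DF  (3 entries read)
#2 VA=0x40220D9DE (w,user):
  L0: frame=0x1E idx=16 entry=0x35007 [P=1 RW=1 US=1 PS=0]
  L1: frame=0x35 idx=17 entry=0x36007 [P=1 RW=1 US=1 PS=0]
  L2: frame=0x36 idx=13 entry=0x37007 [P=1 RW=1 US=1 PS=0]
  → PA=0x379DE  (3 entries read)
#3 VA=0x181C140C0 (w,kernel):
  L0: frame=0x1E idx=6 entry=0x3A007 [P=1 RW=1 US=1 PS=0]
  L1: frame=0x3A idx=14 entry=0x3C007 [P=1 RW=1 US=1 PS=0]
  L2: frame=0x3C idx=20 entry=0x3F005 [P=1 RW=0 US=1 PS=0]
  ✗ PROTECTION_VIOLATION  [3 reads]
#4 VA=0x101809F82 (w,kernel):
  L0: frame=0x1E idx=4 entry=0x40007 [P=1 RW=1 US=1 PS=0]
  L1: frame=0x40 idx=12 entry=0x43007 [P=1 RW=1 US=1 PS=0]
  L2: frame=0x43 idx=9 entry=0x47005 [P=1 RW=0 US=1 PS=0]
  ✗ PROTECTION_VIOLATION  [3 reads]
#5 VA=0xC2E1BCB9 (w,kernel):
  L0: frame=0x1E idx=3 entry=0x49007 [P=1 RW=1 US=1 PS=0]
  L1: frame=0x49 idx=23 entry=0x4D007 [P=1 RW=1 US=1 PS=0]
  L2: frame=0x4D idx=27 entry=0x50007 [P=1 RW=1 US=1 PS=0]
  → PA=0x50CB9  (3 entries read)

Access #4 PA: FAULT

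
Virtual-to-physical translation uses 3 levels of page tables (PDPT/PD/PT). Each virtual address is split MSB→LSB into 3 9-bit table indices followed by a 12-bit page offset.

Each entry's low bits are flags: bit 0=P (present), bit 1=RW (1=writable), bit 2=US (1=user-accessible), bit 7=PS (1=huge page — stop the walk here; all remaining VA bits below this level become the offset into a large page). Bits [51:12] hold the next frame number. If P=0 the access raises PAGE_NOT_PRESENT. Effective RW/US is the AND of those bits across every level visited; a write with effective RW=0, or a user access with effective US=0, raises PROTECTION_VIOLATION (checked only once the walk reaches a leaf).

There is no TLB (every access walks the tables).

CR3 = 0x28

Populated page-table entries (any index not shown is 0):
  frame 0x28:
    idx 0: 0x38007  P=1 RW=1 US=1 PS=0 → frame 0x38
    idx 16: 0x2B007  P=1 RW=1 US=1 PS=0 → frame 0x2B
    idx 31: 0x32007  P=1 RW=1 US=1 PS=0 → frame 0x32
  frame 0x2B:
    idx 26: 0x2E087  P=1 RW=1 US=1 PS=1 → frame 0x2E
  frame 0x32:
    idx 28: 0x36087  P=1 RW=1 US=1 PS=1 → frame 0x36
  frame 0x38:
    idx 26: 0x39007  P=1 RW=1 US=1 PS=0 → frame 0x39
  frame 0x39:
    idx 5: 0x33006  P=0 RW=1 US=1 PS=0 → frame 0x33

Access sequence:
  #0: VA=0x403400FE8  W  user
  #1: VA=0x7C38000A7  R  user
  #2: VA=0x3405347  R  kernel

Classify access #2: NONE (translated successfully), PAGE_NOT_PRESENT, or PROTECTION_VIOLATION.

Trace:
#0 VA=0x403400FE8 (w,user):
  lvl0: tbl 0x28, slot 16 ⇒ 0x2B007 (P1/RW1/US1/PS0)
  lvl1: tbl 0x2B, slot 26 ⇒ 0x2E087 (P1/RW1/US1/PS1)
  ✓ 0x2EFE8 (huge @L1)  — 2 lookups
#1 VA=0x7C38000A7 (r,user):
  lvl0: tbl 0x28, slot 31 ⇒ 0x32007 (P1/RW1/US1/PS0)
  lvl1: tbl 0x32, slot 28 ⇒ 0x36087 (P1/RW1/US1/PS1)
  ✓ 0x360A7 (huge @L1)  — 2 lookups
#2 VA=0x3405347 (r,kernel):
  lvl0: tbl 0x28, slot 0 ⇒ 0x38007 (P1/RW1/US1/PS0)
  lvl1: tbl 0x38, slot 26 ⇒ 0x39007 (P1/RW1/US1/PS0)
  lvl2: tbl 0x39, slot 5 ⇒ 0x33006 (P0/RW1/US1/PS0)
  → PAGE_NOT_PRESENT  (3 entries read)

Access #2 fault: PAGE_NOT_PRESENT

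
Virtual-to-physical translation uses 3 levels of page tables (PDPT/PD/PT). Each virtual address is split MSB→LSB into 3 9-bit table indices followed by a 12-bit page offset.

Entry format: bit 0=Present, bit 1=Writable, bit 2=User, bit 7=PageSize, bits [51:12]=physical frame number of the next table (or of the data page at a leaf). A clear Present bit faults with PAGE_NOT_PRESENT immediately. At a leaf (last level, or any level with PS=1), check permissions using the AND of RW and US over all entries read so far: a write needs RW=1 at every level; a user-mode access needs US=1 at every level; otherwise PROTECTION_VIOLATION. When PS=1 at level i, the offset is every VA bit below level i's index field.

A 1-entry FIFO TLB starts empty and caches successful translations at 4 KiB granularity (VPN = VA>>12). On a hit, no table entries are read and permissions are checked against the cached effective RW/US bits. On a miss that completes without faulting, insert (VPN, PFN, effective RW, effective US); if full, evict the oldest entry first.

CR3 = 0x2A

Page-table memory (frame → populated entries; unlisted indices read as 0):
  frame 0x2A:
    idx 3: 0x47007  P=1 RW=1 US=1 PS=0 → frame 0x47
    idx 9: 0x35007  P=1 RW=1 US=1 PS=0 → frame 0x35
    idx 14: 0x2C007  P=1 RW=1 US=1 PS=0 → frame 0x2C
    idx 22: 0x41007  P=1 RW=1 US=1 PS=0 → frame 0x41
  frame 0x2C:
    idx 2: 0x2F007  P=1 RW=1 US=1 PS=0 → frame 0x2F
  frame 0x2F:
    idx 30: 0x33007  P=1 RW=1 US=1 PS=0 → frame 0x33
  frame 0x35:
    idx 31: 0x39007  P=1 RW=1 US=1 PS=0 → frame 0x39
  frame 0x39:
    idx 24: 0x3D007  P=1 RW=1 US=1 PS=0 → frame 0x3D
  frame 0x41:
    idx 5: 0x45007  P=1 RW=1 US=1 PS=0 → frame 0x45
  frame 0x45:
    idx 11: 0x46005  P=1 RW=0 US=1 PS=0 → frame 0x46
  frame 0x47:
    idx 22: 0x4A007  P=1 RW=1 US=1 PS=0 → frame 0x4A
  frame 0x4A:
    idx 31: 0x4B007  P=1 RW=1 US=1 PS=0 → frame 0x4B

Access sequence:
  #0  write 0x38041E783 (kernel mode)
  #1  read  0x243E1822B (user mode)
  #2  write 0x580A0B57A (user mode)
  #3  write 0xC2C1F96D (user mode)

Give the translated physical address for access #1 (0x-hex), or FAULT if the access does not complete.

Per-access translation:
#0 VA=0x38041E783 (w,kernel):
  L0: frame=0x2A idx=14 entry=0x2C007 [P=1 RW=1 US=1 PS=0]
  L1: frame=0x2C idx=2 entry=0x2F007 [P=1 RW=1 US=1 PS=0]
  L2: frame=0x2F idx=30 entry=0x33007 [P=1 RW=1 US=1 PS=0]
  → PA=0x33783  (3 entries read)
#1 VA=0x243E1822B (r,user):
  L0: frame=0x2A idx=9 entry=0x35007 [P=1 RW=1 US=1 PS=0]
  L1: frame=0x35 idx=31 entry=0x39007 [P=1 RW=1 US=1 PS=0]
  L2: frame=0x39 idx=24 entry=0x3D007 [P=1 RW=1 US=1 PS=0]
  → PA=0x3D22B  (3 entries read)
#2 VA=0x580A0B57A (w,user):
  L0: frame=0x2A idx=22 entry=0x41007 [P=1 RW=1 US=1 PS=0]
  L1: frame=0x41 idx=5 entry=0x45007 [P=1 RW=1 US=1 PS=0]
  L2: frame=0x45 idx=11 entry=0x46005 [P=1 RW=0 US=1 PS=0]
  → PROTECTION_VIOLATION  (3 entries read)
#3 VA=0xC2C1F96D (w,user):
  L0: frame=0x2A idx=3 entry=0x47007 [P=1 RW=1 US=1 PS=0]
  L1: frame=0x47 idx=22 entry=0x4A007 [P=1 RW=1 US=1 PS=0]
  L2: frame=0x4A idx=31 entry=0x4B007 [P=1 RW=1 US=1 PS=0]
  → PA=0x4B96D  (3 entries read)

Access #1 PA: 0x3D22B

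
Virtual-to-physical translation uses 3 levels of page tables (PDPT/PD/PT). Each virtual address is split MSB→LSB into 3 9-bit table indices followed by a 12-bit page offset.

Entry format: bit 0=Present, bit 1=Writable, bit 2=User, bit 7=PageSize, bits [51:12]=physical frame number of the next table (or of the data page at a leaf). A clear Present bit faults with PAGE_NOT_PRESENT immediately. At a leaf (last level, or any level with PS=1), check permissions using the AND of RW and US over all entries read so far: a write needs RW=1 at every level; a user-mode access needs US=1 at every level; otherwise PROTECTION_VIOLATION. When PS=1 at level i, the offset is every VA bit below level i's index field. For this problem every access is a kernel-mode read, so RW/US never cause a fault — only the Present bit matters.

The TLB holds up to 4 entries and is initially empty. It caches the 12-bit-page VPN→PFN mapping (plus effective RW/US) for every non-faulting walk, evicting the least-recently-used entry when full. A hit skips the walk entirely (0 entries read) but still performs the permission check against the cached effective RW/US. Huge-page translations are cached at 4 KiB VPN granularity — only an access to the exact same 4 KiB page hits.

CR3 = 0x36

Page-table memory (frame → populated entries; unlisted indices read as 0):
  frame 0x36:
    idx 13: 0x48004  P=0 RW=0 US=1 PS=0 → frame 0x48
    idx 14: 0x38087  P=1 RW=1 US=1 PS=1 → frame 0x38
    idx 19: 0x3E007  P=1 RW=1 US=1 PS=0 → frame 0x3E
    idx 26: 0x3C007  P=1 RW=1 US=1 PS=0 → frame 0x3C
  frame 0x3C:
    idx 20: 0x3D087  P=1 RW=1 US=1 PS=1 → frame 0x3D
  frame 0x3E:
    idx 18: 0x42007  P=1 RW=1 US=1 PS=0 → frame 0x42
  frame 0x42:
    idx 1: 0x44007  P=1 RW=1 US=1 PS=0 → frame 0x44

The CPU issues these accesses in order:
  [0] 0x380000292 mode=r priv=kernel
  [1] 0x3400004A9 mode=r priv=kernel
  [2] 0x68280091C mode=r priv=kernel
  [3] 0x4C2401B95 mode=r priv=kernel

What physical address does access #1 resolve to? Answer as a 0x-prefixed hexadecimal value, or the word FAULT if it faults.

Trace:
#0 VA=0x380000292 (r,kernel):
  L0 @0x36[14] → 0x38087  P=1,RW=1,US=1,PS=1
  → PA=0x38292 (huge @L0)  (1 entries read)
#1 VA=0x3400004A9 (r,kernel):
  L0 @0x36[13] → 0x48004  P=0,RW=0,US=1,PS=0
  ✗ PAGE_NOT_PRESENT  [1 reads]
#2 VA=0x68280091C (r,kernel):
  L0 @0x36[26] → 0x3C007  P=1,RW=1,US=1,PS=0
  L1 @0x3C[20] → 0x3D087  P=1,RW=1,US=1,PS=1
  → PA=0x3D91C (huge @L1)  (2 entries read)
#3 VA=0x4C2401B95 (r,kernel):
  L0 @0x36[19] → 0x3E007  P=1,RW=1,US=1,PS=0
  L1 @0x3E[18] → 0x42007  P=1,RW=1,US=1,PS=0
  L2 @0x42[1] → 0x44007  P=1,RW=1,US=1,PS=0
  → PA=0x44B95  (3 entries read)

Access #1 PA: FAULT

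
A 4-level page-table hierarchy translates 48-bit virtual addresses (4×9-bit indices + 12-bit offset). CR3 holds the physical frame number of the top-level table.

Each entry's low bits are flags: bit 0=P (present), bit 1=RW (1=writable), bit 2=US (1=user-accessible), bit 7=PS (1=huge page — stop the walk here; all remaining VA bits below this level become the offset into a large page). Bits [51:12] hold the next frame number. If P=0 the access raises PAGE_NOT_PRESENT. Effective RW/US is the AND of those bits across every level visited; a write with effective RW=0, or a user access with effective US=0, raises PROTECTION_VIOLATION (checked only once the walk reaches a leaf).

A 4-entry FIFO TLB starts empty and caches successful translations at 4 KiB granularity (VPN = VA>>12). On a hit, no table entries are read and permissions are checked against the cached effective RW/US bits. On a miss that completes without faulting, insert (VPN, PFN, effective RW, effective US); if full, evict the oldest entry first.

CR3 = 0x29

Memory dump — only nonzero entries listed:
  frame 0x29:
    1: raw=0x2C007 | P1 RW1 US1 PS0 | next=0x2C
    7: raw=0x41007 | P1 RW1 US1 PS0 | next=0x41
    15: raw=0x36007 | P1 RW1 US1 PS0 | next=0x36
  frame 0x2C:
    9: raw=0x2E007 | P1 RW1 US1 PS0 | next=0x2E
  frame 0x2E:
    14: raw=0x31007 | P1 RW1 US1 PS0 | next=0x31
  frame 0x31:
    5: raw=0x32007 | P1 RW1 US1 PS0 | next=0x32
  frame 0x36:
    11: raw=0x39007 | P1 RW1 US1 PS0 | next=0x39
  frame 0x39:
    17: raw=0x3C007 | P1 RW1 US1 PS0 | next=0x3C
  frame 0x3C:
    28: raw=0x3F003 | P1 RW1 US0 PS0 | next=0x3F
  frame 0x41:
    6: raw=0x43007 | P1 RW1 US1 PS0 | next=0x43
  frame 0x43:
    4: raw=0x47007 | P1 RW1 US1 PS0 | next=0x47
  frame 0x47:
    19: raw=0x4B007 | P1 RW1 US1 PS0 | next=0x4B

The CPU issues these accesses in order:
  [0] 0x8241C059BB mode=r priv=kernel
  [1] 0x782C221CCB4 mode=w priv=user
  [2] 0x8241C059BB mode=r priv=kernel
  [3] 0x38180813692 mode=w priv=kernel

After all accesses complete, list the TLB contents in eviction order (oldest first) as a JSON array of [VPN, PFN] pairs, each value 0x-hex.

Walk each access:
#0 VA=0x8241C059BB (r,kernel):
  L0 @0x29[1] → 0x2C007  P=1,RW=1,US=1,PS=0
  L1 @0x2C[9] → 0x2E007  P=1,RW=1,US=1,PS=0
  L2 @0x2E[14] → 0x31007  P=1,RW=1,US=1,PS=0
  L3 @0x31[5] → 0x32007  P=1,RW=1,US=1,PS=0
  → PA=0x329BB  (4 entries read)
#1 VA=0x782C221CCB4 (w,user):
  L0 @0x29[15] → 0x36007  P=1,RW=1,US=1,PS=0
  L1 @0x36[11] → 0x39007  P=1,RW=1,US=1,PS=0
  L2 @0x39[17] → 0x3C007  P=1,RW=1,US=1,PS=0
  L3 @0x3C[28] → 0x3F003  P=1,RW=1,US=0,PS=0
  ⇒ fault: PROTECTION_VIOLATION  — 4 lookups
#2 VA=0x8241C059BB (r,kernel):
  TLB hit vpn=0x8241C05 → PA=0x329BB
#3 VA=0x38180813692 (w,kernel):
  L0 @0x29[7] → 0x41007  P=1,RW=1,US=1,PS=0
  L1 @0x41[6] → 0x43007  P=1,RW=1,US=1,PS=0
  L2 @0x43[4] → 0x47007  P=1,RW=1,US=1,PS=0
  L3 @0x47[19] → 0x4B007  P=1,RW=1,US=1,PS=0
  → PA=0x4B692  (4 entries read)

TLB: [["0x8241C05", "0x32"], ["0x38180813", "0x4B"]]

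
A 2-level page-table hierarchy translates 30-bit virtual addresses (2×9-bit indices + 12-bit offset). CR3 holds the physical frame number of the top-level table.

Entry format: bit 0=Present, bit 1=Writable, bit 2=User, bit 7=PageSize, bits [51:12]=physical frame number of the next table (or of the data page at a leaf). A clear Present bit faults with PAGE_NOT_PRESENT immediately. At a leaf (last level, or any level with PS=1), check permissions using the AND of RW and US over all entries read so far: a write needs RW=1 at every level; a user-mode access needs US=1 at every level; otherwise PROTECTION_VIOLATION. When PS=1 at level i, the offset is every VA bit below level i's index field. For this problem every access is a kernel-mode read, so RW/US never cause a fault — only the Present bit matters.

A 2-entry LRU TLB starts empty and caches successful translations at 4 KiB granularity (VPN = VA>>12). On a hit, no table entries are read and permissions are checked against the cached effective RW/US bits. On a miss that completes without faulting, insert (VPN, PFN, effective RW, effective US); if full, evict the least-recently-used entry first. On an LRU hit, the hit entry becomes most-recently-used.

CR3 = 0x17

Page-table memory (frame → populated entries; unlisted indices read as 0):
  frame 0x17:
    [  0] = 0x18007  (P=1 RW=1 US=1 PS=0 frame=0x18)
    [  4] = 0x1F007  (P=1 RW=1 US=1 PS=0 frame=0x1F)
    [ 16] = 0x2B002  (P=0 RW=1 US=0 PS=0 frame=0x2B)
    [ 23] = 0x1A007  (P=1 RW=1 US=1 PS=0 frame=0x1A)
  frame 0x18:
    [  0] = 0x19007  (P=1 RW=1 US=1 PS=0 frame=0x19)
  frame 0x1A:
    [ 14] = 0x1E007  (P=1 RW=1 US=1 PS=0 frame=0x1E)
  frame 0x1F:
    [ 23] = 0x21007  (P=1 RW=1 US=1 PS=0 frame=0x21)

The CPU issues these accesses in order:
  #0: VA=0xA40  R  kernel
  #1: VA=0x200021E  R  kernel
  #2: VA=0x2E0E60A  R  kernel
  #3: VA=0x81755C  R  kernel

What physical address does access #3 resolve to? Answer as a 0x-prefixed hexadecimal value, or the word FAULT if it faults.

Walk each access:
#0 VA=0xA40 (r,kernel):
  [0] read 0x17 idx=0: raw=0x18007 flags P=1 W=1 U=1 S=0
  [1] read 0x18 idx=0: raw=0x19007 flags P=1 W=1 U=1 S=0
  ⇒ phys 0x19A40  [2 reads]
#1 VA=0x200021E (r,kernel):
  [0] read 0x17 idx=16: raw=0x2B002 flags P=0 W=1 U=0 S=0
  → PAGE_NOT_PRESENT  (1 entries read)
#2 VA=0x2E0E60A (r,kernel):
  [0] read 0x17 idx=23: raw=0x1A007 flags P=1 W=1 U=1 S=0
  [1] read 0x1A idx=14: raw=0x1E007 flags P=1 W=1 U=1 S=0
  ⇒ phys 0x1E60A  [2 reads]
#3 VA=0x81755C (r,kernel):
  [0] read 0x17 idx=4: raw=0x1F007 flags P=1 W=1 U=1 S=0
  [1] read 0x1F idx=23: raw=0x21007 flags P=1 W=1 U=1 S=0
  ⇒ phys 0x2155C  [2 reads]

Access #3 PA: 0x2155C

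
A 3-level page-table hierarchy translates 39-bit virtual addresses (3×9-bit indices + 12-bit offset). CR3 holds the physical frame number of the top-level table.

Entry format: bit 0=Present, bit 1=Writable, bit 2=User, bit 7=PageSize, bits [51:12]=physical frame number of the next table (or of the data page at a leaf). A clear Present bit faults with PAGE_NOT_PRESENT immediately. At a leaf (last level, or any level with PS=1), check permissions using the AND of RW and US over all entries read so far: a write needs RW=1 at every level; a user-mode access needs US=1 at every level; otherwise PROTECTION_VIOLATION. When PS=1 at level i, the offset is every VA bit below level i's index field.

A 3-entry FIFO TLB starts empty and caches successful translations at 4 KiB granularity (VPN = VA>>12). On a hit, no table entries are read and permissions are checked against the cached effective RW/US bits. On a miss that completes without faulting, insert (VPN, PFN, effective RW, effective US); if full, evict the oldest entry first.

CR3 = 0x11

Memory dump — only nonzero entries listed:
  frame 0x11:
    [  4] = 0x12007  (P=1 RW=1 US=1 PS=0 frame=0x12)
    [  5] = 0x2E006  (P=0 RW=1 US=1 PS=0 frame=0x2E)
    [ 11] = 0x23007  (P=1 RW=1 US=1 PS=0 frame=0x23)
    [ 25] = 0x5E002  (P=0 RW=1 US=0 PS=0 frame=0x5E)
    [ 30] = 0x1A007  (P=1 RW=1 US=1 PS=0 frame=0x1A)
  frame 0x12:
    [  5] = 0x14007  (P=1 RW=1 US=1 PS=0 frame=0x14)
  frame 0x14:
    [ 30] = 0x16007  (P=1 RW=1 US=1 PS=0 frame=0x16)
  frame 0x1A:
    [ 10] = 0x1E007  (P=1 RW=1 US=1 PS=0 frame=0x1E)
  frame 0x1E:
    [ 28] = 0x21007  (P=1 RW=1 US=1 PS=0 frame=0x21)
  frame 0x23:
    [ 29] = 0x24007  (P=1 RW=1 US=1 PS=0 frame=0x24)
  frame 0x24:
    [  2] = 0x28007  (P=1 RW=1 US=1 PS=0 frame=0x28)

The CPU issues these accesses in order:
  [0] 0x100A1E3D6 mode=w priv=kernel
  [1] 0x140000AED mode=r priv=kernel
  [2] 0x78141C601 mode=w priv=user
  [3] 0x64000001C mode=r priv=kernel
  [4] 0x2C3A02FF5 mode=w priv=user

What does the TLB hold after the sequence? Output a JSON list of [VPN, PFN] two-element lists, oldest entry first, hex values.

Trace:
#0 VA=0x100A1E3D6 (w,kernel):
  [0] read 0x11 idx=4: raw=0x12007 flags P=1 W=1 U=1 S=0
  [1] read 0x12 idx=5: raw=0x14007 flags P=1 W=1 U=1 S=0
  [2] read 0x14 idx=30: raw=0x16007 flags P=1 W=1 U=1 S=0
  ⇒ phys 0x163D6  [3 reads]
#1 VA=0x140000AED (r,kernel):
  [0] read 0x11 idx=5: raw=0x2E006 flags P=0 W=1 U=1 S=0
  → PAGE_NOT_PRESENT  (1 entries read)
#2 VA=0x78141C601 (w,user):
  [0] read 0x11 idx=30: raw=0x1A007 flags P=1 W=1 U=1 S=0
  [1] read 0x1A idx=10: raw=0x1E007 flags P=1 W=1 U=1 S=0
  [2] read 0x1E idx=28: raw=0x21007 flags P=1 W=1 U=1 S=0
  ⇒ phys 0x21601  [3 reads]
#3 VA=0x64000001C (r,kernel):
  [0] read 0x11 idx=25: raw=0x5E002 flags P=0 W=1 U=0 S=0
  → PAGE_NOT_PRESENT  (1 entries read)
#4 VA=0x2C3A02FF5 (w,user):
  [0] read 0x11 idx=11: raw=0x23007 flags P=1 W=1 U=1 S=0
  [1] read 0x23 idx=29: raw=0x24007 flags P=1 W=1 U=1 S=0
  [2] read 0x24 idx=2: raw=0x28007 flags P=1 W=1 U=1 S=0
  ⇒ phys 0x28FF5  [3 reads]

TLB: [["0x100A1E", "0x16"], ["0x78141C", "0x21"], ["0x2C3A02", "0x28"]]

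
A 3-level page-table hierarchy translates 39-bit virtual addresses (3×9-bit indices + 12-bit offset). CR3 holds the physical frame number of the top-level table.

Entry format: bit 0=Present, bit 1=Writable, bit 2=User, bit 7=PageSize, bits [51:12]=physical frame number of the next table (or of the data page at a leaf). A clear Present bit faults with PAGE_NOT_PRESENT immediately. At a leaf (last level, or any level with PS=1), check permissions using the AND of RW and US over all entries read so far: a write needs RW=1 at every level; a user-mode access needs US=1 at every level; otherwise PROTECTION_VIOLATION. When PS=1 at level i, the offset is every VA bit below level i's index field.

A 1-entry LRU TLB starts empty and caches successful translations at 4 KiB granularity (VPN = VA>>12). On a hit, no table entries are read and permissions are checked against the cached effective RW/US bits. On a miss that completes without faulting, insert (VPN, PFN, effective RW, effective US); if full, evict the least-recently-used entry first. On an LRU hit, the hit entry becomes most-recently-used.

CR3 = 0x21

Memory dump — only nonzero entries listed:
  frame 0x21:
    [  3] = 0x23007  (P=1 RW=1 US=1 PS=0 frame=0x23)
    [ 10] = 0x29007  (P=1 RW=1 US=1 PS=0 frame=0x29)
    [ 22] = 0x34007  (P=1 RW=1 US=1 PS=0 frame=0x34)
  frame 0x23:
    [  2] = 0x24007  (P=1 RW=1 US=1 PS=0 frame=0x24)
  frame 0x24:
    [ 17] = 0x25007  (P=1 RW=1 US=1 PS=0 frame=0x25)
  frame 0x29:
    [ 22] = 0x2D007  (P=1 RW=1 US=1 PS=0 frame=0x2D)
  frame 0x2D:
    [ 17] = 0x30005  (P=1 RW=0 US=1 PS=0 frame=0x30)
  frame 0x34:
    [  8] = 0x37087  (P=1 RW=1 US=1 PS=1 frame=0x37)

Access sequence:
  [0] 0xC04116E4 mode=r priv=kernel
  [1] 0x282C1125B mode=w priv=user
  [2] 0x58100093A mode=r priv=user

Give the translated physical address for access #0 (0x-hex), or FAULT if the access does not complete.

Walk each access:
#0 VA=0xC04116E4 (r,kernel):
  [0] read 0x21 idx=3: raw=0x23007 flags P=1 W=1 U=1 S=0
  [1] read 0x23 idx=2: raw=0x24007 flags P=1 W=1 U=1 S=0
  [2] read 0x24 idx=17: raw=0x25007 flags P=1 W=1 U=1 S=0
  ✓ 0x256E4  — 3 lookups
#1 VA=0x282C1125B (w,user):
  [0] read 0x21 idx=10: raw=0x29007 flags P=1 W=1 U=1 S=0
  [1] read 0x29 idx=22: raw=0x2D007 flags P=1 W=1 U=1 S=0
  [2] read 0x2D idx=17: raw=0x30005 flags P=1 W=0 U=1 S=0
  ✗ PROTECTION_VIOLATION  [3 reads]
#2 VA=0x58100093A (r,user):
  [0] read 0x21 idx=22: raw=0x34007 flags P=1 W=1 U=1 S=0
  [1] read 0x34 idx=8: raw=0x37087 flags P=1 W=1 U=1 S=1
  ✓ 0x3793A (huge @L1)  — 2 lookups

Access #0 PA: 0x256E4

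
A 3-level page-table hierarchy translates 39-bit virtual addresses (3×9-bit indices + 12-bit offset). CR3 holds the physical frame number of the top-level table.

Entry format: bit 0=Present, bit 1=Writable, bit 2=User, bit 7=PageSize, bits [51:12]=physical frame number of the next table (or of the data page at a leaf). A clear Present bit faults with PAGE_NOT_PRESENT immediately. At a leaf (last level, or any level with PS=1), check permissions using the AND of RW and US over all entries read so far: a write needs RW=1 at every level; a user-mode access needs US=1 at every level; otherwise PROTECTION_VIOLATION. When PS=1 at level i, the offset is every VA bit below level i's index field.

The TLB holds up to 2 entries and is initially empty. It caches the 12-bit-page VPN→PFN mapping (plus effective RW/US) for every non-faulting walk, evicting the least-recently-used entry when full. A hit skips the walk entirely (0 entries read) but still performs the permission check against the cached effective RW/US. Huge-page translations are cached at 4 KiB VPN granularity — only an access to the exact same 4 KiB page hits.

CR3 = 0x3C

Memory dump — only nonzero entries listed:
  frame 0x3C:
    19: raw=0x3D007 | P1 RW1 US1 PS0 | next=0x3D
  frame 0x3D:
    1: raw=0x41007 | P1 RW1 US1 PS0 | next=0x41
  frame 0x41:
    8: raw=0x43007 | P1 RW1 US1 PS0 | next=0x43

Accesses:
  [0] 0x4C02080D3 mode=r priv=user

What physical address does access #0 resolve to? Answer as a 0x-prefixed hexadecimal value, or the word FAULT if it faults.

Trace:
#0 VA=0x4C02080D3 (r,user):
  L0 @0x3C[19] → 0x3D007  P=1,RW=1,US=1,PS=0
  L1 @0x3D[1] → 0x41007  P=1,RW=1,US=1,PS=0
  L2 @0x41[8] → 0x43007  P=1,RW=1,US=1,PS=0
  ✓ 0x430D3  — 3 lookups

Access #0 PA: 0x430D3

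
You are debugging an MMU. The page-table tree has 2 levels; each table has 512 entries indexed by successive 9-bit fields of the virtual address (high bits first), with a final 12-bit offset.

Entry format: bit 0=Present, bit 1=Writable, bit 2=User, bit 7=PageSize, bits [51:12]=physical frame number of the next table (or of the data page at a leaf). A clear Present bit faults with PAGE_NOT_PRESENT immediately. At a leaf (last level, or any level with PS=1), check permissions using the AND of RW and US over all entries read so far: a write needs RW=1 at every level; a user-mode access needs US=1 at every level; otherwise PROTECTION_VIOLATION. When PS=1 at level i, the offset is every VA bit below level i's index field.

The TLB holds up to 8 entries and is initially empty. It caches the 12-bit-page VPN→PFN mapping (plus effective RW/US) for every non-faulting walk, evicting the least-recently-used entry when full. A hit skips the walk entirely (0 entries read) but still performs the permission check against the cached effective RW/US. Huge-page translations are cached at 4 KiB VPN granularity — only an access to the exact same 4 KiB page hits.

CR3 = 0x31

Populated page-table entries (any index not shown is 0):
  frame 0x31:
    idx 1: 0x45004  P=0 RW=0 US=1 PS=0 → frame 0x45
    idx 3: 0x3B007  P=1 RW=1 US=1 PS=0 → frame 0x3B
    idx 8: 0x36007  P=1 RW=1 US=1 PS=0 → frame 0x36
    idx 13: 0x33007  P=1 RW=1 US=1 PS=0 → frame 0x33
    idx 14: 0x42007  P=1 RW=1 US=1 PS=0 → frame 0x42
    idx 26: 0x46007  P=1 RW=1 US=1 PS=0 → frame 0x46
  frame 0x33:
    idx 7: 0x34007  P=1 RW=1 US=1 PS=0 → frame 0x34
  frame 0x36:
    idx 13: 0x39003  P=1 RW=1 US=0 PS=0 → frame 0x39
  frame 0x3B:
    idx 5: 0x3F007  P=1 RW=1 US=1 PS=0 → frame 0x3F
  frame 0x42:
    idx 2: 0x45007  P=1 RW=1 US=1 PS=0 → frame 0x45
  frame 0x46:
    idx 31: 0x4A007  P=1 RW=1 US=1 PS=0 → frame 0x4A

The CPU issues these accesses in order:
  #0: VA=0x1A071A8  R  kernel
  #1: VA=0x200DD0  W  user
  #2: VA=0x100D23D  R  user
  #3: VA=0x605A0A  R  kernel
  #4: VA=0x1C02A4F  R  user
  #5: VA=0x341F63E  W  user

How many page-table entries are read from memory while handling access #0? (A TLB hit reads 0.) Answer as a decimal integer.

Trace:
#0 VA=0x1A071A8 (r,kernel):
  lvl0: tbl 0x31, slot 13 ⇒ 0x33007 (P1/RW1/US1/PS0)
  lvl1: tbl 0x33, slot 7 ⇒ 0x34007 (P1/RW1/US1/PS0)
  → PA=0x341A8  (2 entries read)
#1 VA=0x200DD0 (w,user):
  lvl0: tbl 0x31, slot 1 ⇒ 0x45004 (P0/RW0/US1/PS0)
  → PAGE_NOT_PRESENT  (1 entries read)
#2 VA=0x100D23D (r,user):
  lvl0: tbl 0x31, slot 8 ⇒ 0x36007 (P1/RW1/US1/PS0)
  lvl1: tbl 0x36, slot 13 ⇒ 0x39003 (P1/RW1/US0/PS0)
  → PROTECTION_VIOLATION  (2 entries read)
#3 VA=0x605A0A (r,kernel):
  lvl0: tbl 0x31, slot 3 ⇒ 0x3B007 (P1/RW1/US1/PS0)
  lvl1: tbl 0x3B, slot 5 ⇒ 0x3F007 (P1/RW1/US1/PS0)
  → PA=0x3FA0A  (2 entries read)
#4 VA=0x1C02A4F (r,user):
  lvl0: tbl 0x31, slot 14 ⇒ 0x42007 (P1/RW1/US1/PS0)
  lvl1: tbl 0x42, slot 2 ⇒ 0x45007 (P1/RW1/US1/PS0)
  → PA=0x45A4F  (2 entries read)
#5 VA=0x341F63E (w,user):
  lvl0: tbl 0x31, slot 26 ⇒ 0x46007 (P1/RW1/US1/PS0)
  lvl1: tbl 0x46, slot 31 ⇒ 0x4A007 (P1/RW1/US1/PS0)
  → PA=0x4A63E  (2 entries read)

Entries read for #0: 2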